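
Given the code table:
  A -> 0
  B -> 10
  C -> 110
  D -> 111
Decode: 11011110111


Decoding:
110 -> C
111 -> D
10 -> B
111 -> D


Result: CDBD


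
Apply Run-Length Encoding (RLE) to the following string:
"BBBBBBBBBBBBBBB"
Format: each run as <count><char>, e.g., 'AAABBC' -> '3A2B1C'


Scanning runs left to right:
  i=0: run of 'B' x 15 -> '15B'

RLE = 15B


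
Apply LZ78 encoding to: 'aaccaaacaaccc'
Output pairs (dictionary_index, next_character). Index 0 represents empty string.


LZ78 encoding steps:
Dictionary: {0: ''}
Step 1: w='' (idx 0), next='a' -> output (0, 'a'), add 'a' as idx 1
Step 2: w='a' (idx 1), next='c' -> output (1, 'c'), add 'ac' as idx 2
Step 3: w='' (idx 0), next='c' -> output (0, 'c'), add 'c' as idx 3
Step 4: w='a' (idx 1), next='a' -> output (1, 'a'), add 'aa' as idx 4
Step 5: w='ac' (idx 2), next='a' -> output (2, 'a'), add 'aca' as idx 5
Step 6: w='ac' (idx 2), next='c' -> output (2, 'c'), add 'acc' as idx 6
Step 7: w='c' (idx 3), end of input -> output (3, '')


Encoded: [(0, 'a'), (1, 'c'), (0, 'c'), (1, 'a'), (2, 'a'), (2, 'c'), (3, '')]


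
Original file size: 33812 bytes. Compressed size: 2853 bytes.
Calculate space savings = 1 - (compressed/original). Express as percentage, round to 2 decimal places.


ratio = compressed/original = 2853/33812 = 0.084378
savings = 1 - ratio = 1 - 0.084378 = 0.915622
as a percentage: 0.915622 * 100 = 91.56%

Space savings = 1 - 2853/33812 = 91.56%


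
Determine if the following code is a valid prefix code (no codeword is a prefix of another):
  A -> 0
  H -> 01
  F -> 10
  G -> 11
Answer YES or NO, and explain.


Checking each pair (does one codeword prefix another?):
  A='0' vs H='01': prefix -- VIOLATION

NO -- this is NOT a valid prefix code. A (0) is a prefix of H (01).


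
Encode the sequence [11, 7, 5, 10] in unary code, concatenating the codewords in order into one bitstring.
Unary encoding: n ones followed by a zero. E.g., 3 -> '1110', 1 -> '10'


Encode each number as n ones followed by a terminating 0:
  11 -> 111111111110 (12 bits)
  7 -> 11111110 (8 bits)
  5 -> 111110 (6 bits)
  10 -> 11111111110 (11 bits)
Total length = 12 + 8 + 6 + 11 = 37 bits.

Unary([11, 7, 5, 10]) = 1111111111101111111011111011111111110 (37 bits)


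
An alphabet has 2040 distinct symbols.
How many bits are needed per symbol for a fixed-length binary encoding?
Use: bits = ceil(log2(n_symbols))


log2(2040) = 10.9944
Bracket: 2^10 = 1024 < 2040 <= 2^11 = 2048
So ceil(log2(2040)) = 11

bits = ceil(log2(2040)) = ceil(10.9944) = 11 bits


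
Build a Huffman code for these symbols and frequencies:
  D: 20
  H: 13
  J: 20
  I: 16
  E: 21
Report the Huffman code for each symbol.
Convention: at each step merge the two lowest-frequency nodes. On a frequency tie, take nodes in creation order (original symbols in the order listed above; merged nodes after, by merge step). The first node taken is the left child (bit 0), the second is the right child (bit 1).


Huffman tree construction:
Step 1: Merge H(13) + I(16) = 29
Step 2: Merge D(20) + J(20) = 40
Step 3: Merge E(21) + (H+I)(29) = 50
Step 4: Merge (D+J)(40) + (E+(H+I))(50) = 90
Read each symbol's code off the tree from the root (left child = 0, right child = 1).

Codes:
  D: 00 (length 2)
  H: 110 (length 3)
  J: 01 (length 2)
  I: 111 (length 3)
  E: 10 (length 2)
Average code length: 209/90 = 2.3222 bits/symbol


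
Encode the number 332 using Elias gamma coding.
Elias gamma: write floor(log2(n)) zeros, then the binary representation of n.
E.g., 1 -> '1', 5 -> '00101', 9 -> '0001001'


num_bits = floor(log2(332)) + 1 = 9
leading_zeros = num_bits - 1 = 8
binary(332) = 101001100

Elias gamma(332) = '00000000' + '101001100' = 00000000101001100 (17 bits)


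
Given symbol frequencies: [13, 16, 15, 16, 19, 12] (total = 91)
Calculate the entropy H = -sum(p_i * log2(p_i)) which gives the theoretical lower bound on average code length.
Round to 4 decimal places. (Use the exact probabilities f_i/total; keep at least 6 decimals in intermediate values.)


Per-symbol terms -p_i * log2(p_i) with p_i = f_i/91:
  p = 13/91 = 0.142857: log2(p) = -2.807355, -p*log2(p) = 0.401051
  p = 16/91 = 0.175824: log2(p) = -2.507795, -p*log2(p) = 0.440931
  p = 15/91 = 0.164835: log2(p) = -2.600904, -p*log2(p) = 0.428720
  p = 16/91 = 0.175824: log2(p) = -2.507795, -p*log2(p) = 0.440931
  p = 19/91 = 0.208791: log2(p) = -2.259867, -p*log2(p) = 0.471840
  p = 12/91 = 0.131868: log2(p) = -2.922832, -p*log2(p) = 0.385428
H = 0.401051 + 0.440931 + 0.428720 + 0.440931 + 0.471840 + 0.385428 = 2.568901

H = 2.5689 bits/symbol


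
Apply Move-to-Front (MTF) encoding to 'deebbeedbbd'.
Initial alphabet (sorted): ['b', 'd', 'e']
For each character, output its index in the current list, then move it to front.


MTF encoding:
'd': index 1 in ['b', 'd', 'e'] -> ['d', 'b', 'e']
'e': index 2 in ['d', 'b', 'e'] -> ['e', 'd', 'b']
'e': index 0 in ['e', 'd', 'b'] -> ['e', 'd', 'b']
'b': index 2 in ['e', 'd', 'b'] -> ['b', 'e', 'd']
'b': index 0 in ['b', 'e', 'd'] -> ['b', 'e', 'd']
'e': index 1 in ['b', 'e', 'd'] -> ['e', 'b', 'd']
'e': index 0 in ['e', 'b', 'd'] -> ['e', 'b', 'd']
'd': index 2 in ['e', 'b', 'd'] -> ['d', 'e', 'b']
'b': index 2 in ['d', 'e', 'b'] -> ['b', 'd', 'e']
'b': index 0 in ['b', 'd', 'e'] -> ['b', 'd', 'e']
'd': index 1 in ['b', 'd', 'e'] -> ['d', 'b', 'e']


Output: [1, 2, 0, 2, 0, 1, 0, 2, 2, 0, 1]


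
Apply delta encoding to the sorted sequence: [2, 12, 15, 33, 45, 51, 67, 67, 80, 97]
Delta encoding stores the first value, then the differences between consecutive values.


First value: 2
Deltas:
  12 - 2 = 10
  15 - 12 = 3
  33 - 15 = 18
  45 - 33 = 12
  51 - 45 = 6
  67 - 51 = 16
  67 - 67 = 0
  80 - 67 = 13
  97 - 80 = 17


Delta encoded: [2, 10, 3, 18, 12, 6, 16, 0, 13, 17]


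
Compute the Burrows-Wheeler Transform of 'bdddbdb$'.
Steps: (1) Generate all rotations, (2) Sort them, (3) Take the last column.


Rotations (sorted):
  0: $bdddbdb -> last char: b
  1: b$bdddbd -> last char: d
  2: bdb$bddd -> last char: d
  3: bdddbdb$ -> last char: $
  4: db$bdddb -> last char: b
  5: dbdb$bdd -> last char: d
  6: ddbdb$bd -> last char: d
  7: dddbdb$b -> last char: b


BWT = bdd$bddb


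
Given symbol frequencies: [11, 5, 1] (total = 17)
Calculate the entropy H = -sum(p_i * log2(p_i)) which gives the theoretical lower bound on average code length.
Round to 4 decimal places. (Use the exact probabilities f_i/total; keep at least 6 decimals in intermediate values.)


Per-symbol terms -p_i * log2(p_i) with p_i = f_i/17:
  p = 11/17 = 0.647059: log2(p) = -0.628031, -p*log2(p) = 0.406373
  p = 5/17 = 0.294118: log2(p) = -1.765535, -p*log2(p) = 0.519275
  p = 1/17 = 0.058824: log2(p) = -4.087463, -p*log2(p) = 0.240439
H = 0.406373 + 0.519275 + 0.240439 = 1.166087

H = 1.1661 bits/symbol


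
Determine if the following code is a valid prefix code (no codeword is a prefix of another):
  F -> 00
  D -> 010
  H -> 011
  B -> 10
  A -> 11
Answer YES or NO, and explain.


Checking each pair (does one codeword prefix another?):
  F='00' vs D='010': no prefix
  F='00' vs H='011': no prefix
  F='00' vs B='10': no prefix
  F='00' vs A='11': no prefix
  D='010' vs F='00': no prefix
  D='010' vs H='011': no prefix
  D='010' vs B='10': no prefix
  D='010' vs A='11': no prefix
  H='011' vs F='00': no prefix
  H='011' vs D='010': no prefix
  H='011' vs B='10': no prefix
  H='011' vs A='11': no prefix
  B='10' vs F='00': no prefix
  B='10' vs D='010': no prefix
  B='10' vs H='011': no prefix
  B='10' vs A='11': no prefix
  A='11' vs F='00': no prefix
  A='11' vs D='010': no prefix
  A='11' vs H='011': no prefix
  A='11' vs B='10': no prefix
No violation found over all pairs.

YES -- this is a valid prefix code. No codeword is a prefix of any other codeword.


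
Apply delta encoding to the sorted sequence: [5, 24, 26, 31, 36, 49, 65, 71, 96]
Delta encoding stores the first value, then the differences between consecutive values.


First value: 5
Deltas:
  24 - 5 = 19
  26 - 24 = 2
  31 - 26 = 5
  36 - 31 = 5
  49 - 36 = 13
  65 - 49 = 16
  71 - 65 = 6
  96 - 71 = 25


Delta encoded: [5, 19, 2, 5, 5, 13, 16, 6, 25]


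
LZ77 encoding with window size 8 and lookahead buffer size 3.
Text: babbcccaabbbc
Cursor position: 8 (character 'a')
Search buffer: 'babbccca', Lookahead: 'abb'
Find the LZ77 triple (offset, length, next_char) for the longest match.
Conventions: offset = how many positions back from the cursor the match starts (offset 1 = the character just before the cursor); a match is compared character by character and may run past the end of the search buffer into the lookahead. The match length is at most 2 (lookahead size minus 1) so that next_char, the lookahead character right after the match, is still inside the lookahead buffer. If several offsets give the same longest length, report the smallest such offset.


Try each offset into the search buffer:
  offset=1 (pos 7, char 'a'): match length 1
  offset=2 (pos 6, char 'c'): match length 0
  offset=3 (pos 5, char 'c'): match length 0
  offset=4 (pos 4, char 'c'): match length 0
  offset=5 (pos 3, char 'b'): match length 0
  offset=6 (pos 2, char 'b'): match length 0
  offset=7 (pos 1, char 'a'): match length 2
  offset=8 (pos 0, char 'b'): match length 0
Longest match has length 2 at offset 7.
next_char = character at position 8 + 2 = 10 -> 'b'

Best match: offset=7, length=2 (matching 'ab' starting at position 1)
LZ77 triple: (7, 2, 'b')


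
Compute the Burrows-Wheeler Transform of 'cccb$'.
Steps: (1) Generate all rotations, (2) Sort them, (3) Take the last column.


Rotations (sorted):
  0: $cccb -> last char: b
  1: b$ccc -> last char: c
  2: cb$cc -> last char: c
  3: ccb$c -> last char: c
  4: cccb$ -> last char: $


BWT = bccc$


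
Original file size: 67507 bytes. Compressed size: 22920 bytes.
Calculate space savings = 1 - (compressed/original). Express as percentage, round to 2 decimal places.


ratio = compressed/original = 22920/67507 = 0.33952
savings = 1 - ratio = 1 - 0.33952 = 0.66048
as a percentage: 0.66048 * 100 = 66.05%

Space savings = 1 - 22920/67507 = 66.05%


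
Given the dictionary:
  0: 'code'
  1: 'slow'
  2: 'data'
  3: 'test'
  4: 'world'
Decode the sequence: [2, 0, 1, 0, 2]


Look up each index in the dictionary:
  2 -> 'data'
  0 -> 'code'
  1 -> 'slow'
  0 -> 'code'
  2 -> 'data'

Decoded: "data code slow code data"


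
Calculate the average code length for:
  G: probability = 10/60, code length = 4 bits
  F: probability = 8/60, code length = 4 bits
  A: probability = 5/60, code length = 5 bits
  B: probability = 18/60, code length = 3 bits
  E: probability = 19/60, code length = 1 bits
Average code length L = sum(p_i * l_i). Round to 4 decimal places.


Weighted contributions p_i * l_i:
  G: (10/60) * 4 = 40/60
  F: (8/60) * 4 = 32/60
  A: (5/60) * 5 = 25/60
  B: (18/60) * 3 = 54/60
  E: (19/60) * 1 = 19/60
Sum = (40 + 32 + 25 + 54 + 19)/60 = 170/60

L = 170/60 = 2.8333 bits/symbol


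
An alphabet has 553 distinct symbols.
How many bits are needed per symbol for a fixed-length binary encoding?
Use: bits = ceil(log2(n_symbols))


log2(553) = 9.1111
Bracket: 2^9 = 512 < 553 <= 2^10 = 1024
So ceil(log2(553)) = 10

bits = ceil(log2(553)) = ceil(9.1111) = 10 bits


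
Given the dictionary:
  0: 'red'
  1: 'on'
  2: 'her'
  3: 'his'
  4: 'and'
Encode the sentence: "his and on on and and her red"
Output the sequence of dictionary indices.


Look up each word in the dictionary:
  'his' -> 3
  'and' -> 4
  'on' -> 1
  'on' -> 1
  'and' -> 4
  'and' -> 4
  'her' -> 2
  'red' -> 0

Encoded: [3, 4, 1, 1, 4, 4, 2, 0]


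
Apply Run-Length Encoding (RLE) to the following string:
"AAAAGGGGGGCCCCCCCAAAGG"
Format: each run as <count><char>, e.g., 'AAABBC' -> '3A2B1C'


Scanning runs left to right:
  i=0: run of 'A' x 4 -> '4A'
  i=4: run of 'G' x 6 -> '6G'
  i=10: run of 'C' x 7 -> '7C'
  i=17: run of 'A' x 3 -> '3A'
  i=20: run of 'G' x 2 -> '2G'

RLE = 4A6G7C3A2G


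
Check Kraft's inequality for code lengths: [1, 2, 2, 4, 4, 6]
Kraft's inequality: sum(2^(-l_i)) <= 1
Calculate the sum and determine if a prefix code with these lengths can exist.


Sum = 2^(-1) + 2^(-2) + 2^(-2) + 2^(-4) + 2^(-4) + 2^(-6)
    = 0.5 + 0.25 + 0.25 + 0.0625 + 0.0625 + 0.015625
    = 73/64 = 1.140625
Since 1.140625 > 1, Kraft's inequality is NOT satisfied.
A prefix code with these lengths CANNOT exist.

Kraft sum = 1.140625. Not satisfied.


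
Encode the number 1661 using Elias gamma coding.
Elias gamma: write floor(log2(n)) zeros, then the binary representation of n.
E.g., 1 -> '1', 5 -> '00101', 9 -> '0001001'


num_bits = floor(log2(1661)) + 1 = 11
leading_zeros = num_bits - 1 = 10
binary(1661) = 11001111101

Elias gamma(1661) = '0000000000' + '11001111101' = 000000000011001111101 (21 bits)


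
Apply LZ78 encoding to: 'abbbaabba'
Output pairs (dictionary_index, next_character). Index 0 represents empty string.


LZ78 encoding steps:
Dictionary: {0: ''}
Step 1: w='' (idx 0), next='a' -> output (0, 'a'), add 'a' as idx 1
Step 2: w='' (idx 0), next='b' -> output (0, 'b'), add 'b' as idx 2
Step 3: w='b' (idx 2), next='b' -> output (2, 'b'), add 'bb' as idx 3
Step 4: w='a' (idx 1), next='a' -> output (1, 'a'), add 'aa' as idx 4
Step 5: w='bb' (idx 3), next='a' -> output (3, 'a'), add 'bba' as idx 5


Encoded: [(0, 'a'), (0, 'b'), (2, 'b'), (1, 'a'), (3, 'a')]


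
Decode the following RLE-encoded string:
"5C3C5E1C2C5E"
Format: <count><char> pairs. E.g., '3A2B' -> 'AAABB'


Expanding each <count><char> pair:
  5C -> 'CCCCC'
  3C -> 'CCC'
  5E -> 'EEEEE'
  1C -> 'C'
  2C -> 'CC'
  5E -> 'EEEEE'

Decoded = CCCCCCCCEEEEECCCEEEEE


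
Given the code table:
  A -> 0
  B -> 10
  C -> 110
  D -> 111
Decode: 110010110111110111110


Decoding:
110 -> C
0 -> A
10 -> B
110 -> C
111 -> D
110 -> C
111 -> D
110 -> C


Result: CABCDCDC


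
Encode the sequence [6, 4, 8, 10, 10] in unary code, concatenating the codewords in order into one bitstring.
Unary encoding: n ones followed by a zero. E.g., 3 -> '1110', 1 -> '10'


Encode each number as n ones followed by a terminating 0:
  6 -> 1111110 (7 bits)
  4 -> 11110 (5 bits)
  8 -> 111111110 (9 bits)
  10 -> 11111111110 (11 bits)
  10 -> 11111111110 (11 bits)
Total length = 7 + 5 + 9 + 11 + 11 = 43 bits.

Unary([6, 4, 8, 10, 10]) = 1111110111101111111101111111111011111111110 (43 bits)


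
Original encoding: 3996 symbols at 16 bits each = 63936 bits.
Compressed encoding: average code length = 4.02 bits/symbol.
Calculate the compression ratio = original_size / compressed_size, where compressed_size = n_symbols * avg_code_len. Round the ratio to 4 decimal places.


original_size = n_symbols * orig_bits = 3996 * 16 = 63936 bits
compressed_size = n_symbols * avg_code_len = 3996 * 4.02 = 16063.92 bits
ratio = original_size / compressed_size = 63936 / 16063.92 = 3.9801

Compression ratio = 3.9801


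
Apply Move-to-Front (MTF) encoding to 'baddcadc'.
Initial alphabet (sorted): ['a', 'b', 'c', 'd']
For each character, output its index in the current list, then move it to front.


MTF encoding:
'b': index 1 in ['a', 'b', 'c', 'd'] -> ['b', 'a', 'c', 'd']
'a': index 1 in ['b', 'a', 'c', 'd'] -> ['a', 'b', 'c', 'd']
'd': index 3 in ['a', 'b', 'c', 'd'] -> ['d', 'a', 'b', 'c']
'd': index 0 in ['d', 'a', 'b', 'c'] -> ['d', 'a', 'b', 'c']
'c': index 3 in ['d', 'a', 'b', 'c'] -> ['c', 'd', 'a', 'b']
'a': index 2 in ['c', 'd', 'a', 'b'] -> ['a', 'c', 'd', 'b']
'd': index 2 in ['a', 'c', 'd', 'b'] -> ['d', 'a', 'c', 'b']
'c': index 2 in ['d', 'a', 'c', 'b'] -> ['c', 'd', 'a', 'b']


Output: [1, 1, 3, 0, 3, 2, 2, 2]


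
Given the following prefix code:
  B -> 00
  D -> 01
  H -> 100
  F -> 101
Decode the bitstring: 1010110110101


Decoding step by step:
Bits 101 -> F
Bits 01 -> D
Bits 101 -> F
Bits 101 -> F
Bits 01 -> D


Decoded message: FDFFD


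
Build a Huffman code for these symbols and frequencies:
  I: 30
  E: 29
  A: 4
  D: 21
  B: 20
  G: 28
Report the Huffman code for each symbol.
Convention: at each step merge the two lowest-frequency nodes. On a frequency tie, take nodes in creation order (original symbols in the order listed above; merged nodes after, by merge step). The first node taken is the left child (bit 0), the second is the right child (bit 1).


Huffman tree construction:
Step 1: Merge A(4) + B(20) = 24
Step 2: Merge D(21) + (A+B)(24) = 45
Step 3: Merge G(28) + E(29) = 57
Step 4: Merge I(30) + (D+(A+B))(45) = 75
Step 5: Merge (G+E)(57) + (I+(D+(A+B)))(75) = 132
Read each symbol's code off the tree from the root (left child = 0, right child = 1).

Codes:
  I: 10 (length 2)
  E: 01 (length 2)
  A: 1110 (length 4)
  D: 110 (length 3)
  B: 1111 (length 4)
  G: 00 (length 2)
Average code length: 333/132 = 2.5227 bits/symbol


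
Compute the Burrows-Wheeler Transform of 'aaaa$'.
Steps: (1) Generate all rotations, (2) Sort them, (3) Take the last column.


Rotations (sorted):
  0: $aaaa -> last char: a
  1: a$aaa -> last char: a
  2: aa$aa -> last char: a
  3: aaa$a -> last char: a
  4: aaaa$ -> last char: $


BWT = aaaa$


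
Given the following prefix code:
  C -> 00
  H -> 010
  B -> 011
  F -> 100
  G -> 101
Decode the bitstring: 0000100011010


Decoding step by step:
Bits 00 -> C
Bits 00 -> C
Bits 100 -> F
Bits 011 -> B
Bits 010 -> H


Decoded message: CCFBH


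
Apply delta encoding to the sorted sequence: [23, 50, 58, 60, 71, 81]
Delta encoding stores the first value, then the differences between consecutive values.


First value: 23
Deltas:
  50 - 23 = 27
  58 - 50 = 8
  60 - 58 = 2
  71 - 60 = 11
  81 - 71 = 10


Delta encoded: [23, 27, 8, 2, 11, 10]


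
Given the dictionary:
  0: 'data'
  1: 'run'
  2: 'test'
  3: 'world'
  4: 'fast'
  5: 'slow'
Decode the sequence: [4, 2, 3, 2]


Look up each index in the dictionary:
  4 -> 'fast'
  2 -> 'test'
  3 -> 'world'
  2 -> 'test'

Decoded: "fast test world test"


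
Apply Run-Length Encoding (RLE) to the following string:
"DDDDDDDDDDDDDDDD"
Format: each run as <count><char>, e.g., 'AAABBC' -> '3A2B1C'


Scanning runs left to right:
  i=0: run of 'D' x 16 -> '16D'

RLE = 16D


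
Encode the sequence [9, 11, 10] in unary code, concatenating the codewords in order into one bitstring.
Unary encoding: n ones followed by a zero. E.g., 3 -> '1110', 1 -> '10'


Encode each number as n ones followed by a terminating 0:
  9 -> 1111111110 (10 bits)
  11 -> 111111111110 (12 bits)
  10 -> 11111111110 (11 bits)
Total length = 10 + 12 + 11 = 33 bits.

Unary([9, 11, 10]) = 111111111011111111111011111111110 (33 bits)


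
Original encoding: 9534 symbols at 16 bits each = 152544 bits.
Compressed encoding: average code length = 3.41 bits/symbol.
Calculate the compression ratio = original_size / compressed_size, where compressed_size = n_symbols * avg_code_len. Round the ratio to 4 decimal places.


original_size = n_symbols * orig_bits = 9534 * 16 = 152544 bits
compressed_size = n_symbols * avg_code_len = 9534 * 3.41 = 32510.94 bits
ratio = original_size / compressed_size = 152544 / 32510.94 = 4.6921

Compression ratio = 4.6921


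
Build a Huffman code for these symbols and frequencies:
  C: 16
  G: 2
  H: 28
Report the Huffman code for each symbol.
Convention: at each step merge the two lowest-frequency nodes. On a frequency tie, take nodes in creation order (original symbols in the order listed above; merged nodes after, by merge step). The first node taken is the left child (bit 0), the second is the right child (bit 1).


Huffman tree construction:
Step 1: Merge G(2) + C(16) = 18
Step 2: Merge (G+C)(18) + H(28) = 46
Read each symbol's code off the tree from the root (left child = 0, right child = 1).

Codes:
  C: 01 (length 2)
  G: 00 (length 2)
  H: 1 (length 1)
Average code length: 64/46 = 1.3913 bits/symbol


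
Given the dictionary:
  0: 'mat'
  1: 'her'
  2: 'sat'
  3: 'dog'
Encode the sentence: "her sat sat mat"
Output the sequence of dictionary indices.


Look up each word in the dictionary:
  'her' -> 1
  'sat' -> 2
  'sat' -> 2
  'mat' -> 0

Encoded: [1, 2, 2, 0]


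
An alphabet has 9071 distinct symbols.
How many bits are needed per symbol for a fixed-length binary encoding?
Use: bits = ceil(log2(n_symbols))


log2(9071) = 13.147
Bracket: 2^13 = 8192 < 9071 <= 2^14 = 16384
So ceil(log2(9071)) = 14

bits = ceil(log2(9071)) = ceil(13.147) = 14 bits


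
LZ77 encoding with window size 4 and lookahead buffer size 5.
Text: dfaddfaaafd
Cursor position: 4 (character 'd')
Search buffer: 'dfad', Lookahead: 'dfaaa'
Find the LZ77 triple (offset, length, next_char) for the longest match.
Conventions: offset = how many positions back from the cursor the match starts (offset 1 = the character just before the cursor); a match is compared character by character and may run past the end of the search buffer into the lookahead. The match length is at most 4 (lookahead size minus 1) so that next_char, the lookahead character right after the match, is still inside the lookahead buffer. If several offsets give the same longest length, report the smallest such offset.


Try each offset into the search buffer:
  offset=1 (pos 3, char 'd'): match length 1
  offset=2 (pos 2, char 'a'): match length 0
  offset=3 (pos 1, char 'f'): match length 0
  offset=4 (pos 0, char 'd'): match length 3
Longest match has length 3 at offset 4.
next_char = character at position 4 + 3 = 7 -> 'a'

Best match: offset=4, length=3 (matching 'dfa' starting at position 0)
LZ77 triple: (4, 3, 'a')


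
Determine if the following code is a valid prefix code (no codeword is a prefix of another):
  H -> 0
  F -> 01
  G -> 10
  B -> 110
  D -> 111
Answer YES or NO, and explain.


Checking each pair (does one codeword prefix another?):
  H='0' vs F='01': prefix -- VIOLATION

NO -- this is NOT a valid prefix code. H (0) is a prefix of F (01).


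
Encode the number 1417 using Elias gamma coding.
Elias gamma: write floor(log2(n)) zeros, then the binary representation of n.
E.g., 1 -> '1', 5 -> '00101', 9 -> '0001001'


num_bits = floor(log2(1417)) + 1 = 11
leading_zeros = num_bits - 1 = 10
binary(1417) = 10110001001

Elias gamma(1417) = '0000000000' + '10110001001' = 000000000010110001001 (21 bits)


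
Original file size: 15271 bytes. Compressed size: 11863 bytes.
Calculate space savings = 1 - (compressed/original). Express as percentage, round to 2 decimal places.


ratio = compressed/original = 11863/15271 = 0.776832
savings = 1 - ratio = 1 - 0.776832 = 0.223168
as a percentage: 0.223168 * 100 = 22.32%

Space savings = 1 - 11863/15271 = 22.32%


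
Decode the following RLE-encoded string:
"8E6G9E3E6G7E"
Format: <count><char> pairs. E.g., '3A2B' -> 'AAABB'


Expanding each <count><char> pair:
  8E -> 'EEEEEEEE'
  6G -> 'GGGGGG'
  9E -> 'EEEEEEEEE'
  3E -> 'EEE'
  6G -> 'GGGGGG'
  7E -> 'EEEEEEE'

Decoded = EEEEEEEEGGGGGGEEEEEEEEEEEEGGGGGGEEEEEEE


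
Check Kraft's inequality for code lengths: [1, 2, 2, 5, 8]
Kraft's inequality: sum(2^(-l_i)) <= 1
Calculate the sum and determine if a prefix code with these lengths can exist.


Sum = 2^(-1) + 2^(-2) + 2^(-2) + 2^(-5) + 2^(-8)
    = 0.5 + 0.25 + 0.25 + 0.03125 + 0.00390625
    = 265/256 = 1.03515625
Since 1.03515625 > 1, Kraft's inequality is NOT satisfied.
A prefix code with these lengths CANNOT exist.

Kraft sum = 1.03515625. Not satisfied.


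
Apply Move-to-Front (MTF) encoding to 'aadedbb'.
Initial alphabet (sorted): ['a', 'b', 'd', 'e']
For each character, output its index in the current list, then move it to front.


MTF encoding:
'a': index 0 in ['a', 'b', 'd', 'e'] -> ['a', 'b', 'd', 'e']
'a': index 0 in ['a', 'b', 'd', 'e'] -> ['a', 'b', 'd', 'e']
'd': index 2 in ['a', 'b', 'd', 'e'] -> ['d', 'a', 'b', 'e']
'e': index 3 in ['d', 'a', 'b', 'e'] -> ['e', 'd', 'a', 'b']
'd': index 1 in ['e', 'd', 'a', 'b'] -> ['d', 'e', 'a', 'b']
'b': index 3 in ['d', 'e', 'a', 'b'] -> ['b', 'd', 'e', 'a']
'b': index 0 in ['b', 'd', 'e', 'a'] -> ['b', 'd', 'e', 'a']


Output: [0, 0, 2, 3, 1, 3, 0]


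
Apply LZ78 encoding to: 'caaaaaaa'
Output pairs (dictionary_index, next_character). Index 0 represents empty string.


LZ78 encoding steps:
Dictionary: {0: ''}
Step 1: w='' (idx 0), next='c' -> output (0, 'c'), add 'c' as idx 1
Step 2: w='' (idx 0), next='a' -> output (0, 'a'), add 'a' as idx 2
Step 3: w='a' (idx 2), next='a' -> output (2, 'a'), add 'aa' as idx 3
Step 4: w='aa' (idx 3), next='a' -> output (3, 'a'), add 'aaa' as idx 4
Step 5: w='a' (idx 2), end of input -> output (2, '')


Encoded: [(0, 'c'), (0, 'a'), (2, 'a'), (3, 'a'), (2, '')]


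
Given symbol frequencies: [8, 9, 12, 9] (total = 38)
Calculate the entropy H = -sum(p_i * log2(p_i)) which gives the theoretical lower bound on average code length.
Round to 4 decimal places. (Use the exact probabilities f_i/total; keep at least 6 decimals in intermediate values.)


Per-symbol terms -p_i * log2(p_i) with p_i = f_i/38:
  p = 8/38 = 0.210526: log2(p) = -2.247928, -p*log2(p) = 0.473248
  p = 9/38 = 0.236842: log2(p) = -2.078003, -p*log2(p) = 0.492158
  p = 12/38 = 0.315789: log2(p) = -1.662965, -p*log2(p) = 0.525147
  p = 9/38 = 0.236842: log2(p) = -2.078003, -p*log2(p) = 0.492158
H = 0.473248 + 0.492158 + 0.525147 + 0.492158 = 1.982711

H = 1.9827 bits/symbol


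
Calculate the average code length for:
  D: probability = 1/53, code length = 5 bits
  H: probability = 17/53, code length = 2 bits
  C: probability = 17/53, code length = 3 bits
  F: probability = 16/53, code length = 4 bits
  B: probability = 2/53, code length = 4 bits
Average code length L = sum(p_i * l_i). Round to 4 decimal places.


Weighted contributions p_i * l_i:
  D: (1/53) * 5 = 5/53
  H: (17/53) * 2 = 34/53
  C: (17/53) * 3 = 51/53
  F: (16/53) * 4 = 64/53
  B: (2/53) * 4 = 8/53
Sum = (5 + 34 + 51 + 64 + 8)/53 = 162/53

L = 162/53 = 3.0566 bits/symbol


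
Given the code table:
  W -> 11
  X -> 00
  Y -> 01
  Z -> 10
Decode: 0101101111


Decoding:
01 -> Y
01 -> Y
10 -> Z
11 -> W
11 -> W


Result: YYZWW


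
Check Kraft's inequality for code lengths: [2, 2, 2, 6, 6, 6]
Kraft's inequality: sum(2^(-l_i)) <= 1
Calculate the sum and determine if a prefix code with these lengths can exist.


Sum = 2^(-2) + 2^(-2) + 2^(-2) + 2^(-6) + 2^(-6) + 2^(-6)
    = 0.25 + 0.25 + 0.25 + 0.015625 + 0.015625 + 0.015625
    = 51/64 = 0.796875
Since 0.796875 <= 1, Kraft's inequality IS satisfied.
A prefix code with these lengths CAN exist.

Kraft sum = 0.796875. Satisfied.


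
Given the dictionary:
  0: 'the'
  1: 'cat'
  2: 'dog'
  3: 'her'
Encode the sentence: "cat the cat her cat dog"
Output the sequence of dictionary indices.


Look up each word in the dictionary:
  'cat' -> 1
  'the' -> 0
  'cat' -> 1
  'her' -> 3
  'cat' -> 1
  'dog' -> 2

Encoded: [1, 0, 1, 3, 1, 2]


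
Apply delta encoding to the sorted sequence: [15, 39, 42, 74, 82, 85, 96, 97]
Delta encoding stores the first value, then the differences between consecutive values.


First value: 15
Deltas:
  39 - 15 = 24
  42 - 39 = 3
  74 - 42 = 32
  82 - 74 = 8
  85 - 82 = 3
  96 - 85 = 11
  97 - 96 = 1


Delta encoded: [15, 24, 3, 32, 8, 3, 11, 1]


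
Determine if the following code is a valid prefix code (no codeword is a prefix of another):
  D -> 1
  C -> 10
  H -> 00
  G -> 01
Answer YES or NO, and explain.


Checking each pair (does one codeword prefix another?):
  D='1' vs C='10': prefix -- VIOLATION

NO -- this is NOT a valid prefix code. D (1) is a prefix of C (10).


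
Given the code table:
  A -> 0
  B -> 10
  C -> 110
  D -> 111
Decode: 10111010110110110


Decoding:
10 -> B
111 -> D
0 -> A
10 -> B
110 -> C
110 -> C
110 -> C


Result: BDABCCC


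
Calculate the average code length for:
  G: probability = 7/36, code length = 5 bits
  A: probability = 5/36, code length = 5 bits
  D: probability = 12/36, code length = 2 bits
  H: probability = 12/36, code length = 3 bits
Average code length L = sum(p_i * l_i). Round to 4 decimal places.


Weighted contributions p_i * l_i:
  G: (7/36) * 5 = 35/36
  A: (5/36) * 5 = 25/36
  D: (12/36) * 2 = 24/36
  H: (12/36) * 3 = 36/36
Sum = (35 + 25 + 24 + 36)/36 = 120/36

L = 120/36 = 3.3333 bits/symbol


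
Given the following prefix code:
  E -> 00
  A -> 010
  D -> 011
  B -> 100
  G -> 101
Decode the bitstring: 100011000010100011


Decoding step by step:
Bits 100 -> B
Bits 011 -> D
Bits 00 -> E
Bits 00 -> E
Bits 101 -> G
Bits 00 -> E
Bits 011 -> D


Decoded message: BDEEGED


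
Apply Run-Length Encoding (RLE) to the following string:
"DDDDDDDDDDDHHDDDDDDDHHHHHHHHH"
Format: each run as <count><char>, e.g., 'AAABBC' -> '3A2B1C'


Scanning runs left to right:
  i=0: run of 'D' x 11 -> '11D'
  i=11: run of 'H' x 2 -> '2H'
  i=13: run of 'D' x 7 -> '7D'
  i=20: run of 'H' x 9 -> '9H'

RLE = 11D2H7D9H


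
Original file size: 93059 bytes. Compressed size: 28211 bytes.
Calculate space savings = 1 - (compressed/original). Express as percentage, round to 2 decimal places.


ratio = compressed/original = 28211/93059 = 0.303152
savings = 1 - ratio = 1 - 0.303152 = 0.696848
as a percentage: 0.696848 * 100 = 69.68%

Space savings = 1 - 28211/93059 = 69.68%


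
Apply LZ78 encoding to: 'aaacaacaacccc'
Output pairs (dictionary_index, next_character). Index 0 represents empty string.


LZ78 encoding steps:
Dictionary: {0: ''}
Step 1: w='' (idx 0), next='a' -> output (0, 'a'), add 'a' as idx 1
Step 2: w='a' (idx 1), next='a' -> output (1, 'a'), add 'aa' as idx 2
Step 3: w='' (idx 0), next='c' -> output (0, 'c'), add 'c' as idx 3
Step 4: w='aa' (idx 2), next='c' -> output (2, 'c'), add 'aac' as idx 4
Step 5: w='aac' (idx 4), next='c' -> output (4, 'c'), add 'aacc' as idx 5
Step 6: w='c' (idx 3), next='c' -> output (3, 'c'), add 'cc' as idx 6


Encoded: [(0, 'a'), (1, 'a'), (0, 'c'), (2, 'c'), (4, 'c'), (3, 'c')]


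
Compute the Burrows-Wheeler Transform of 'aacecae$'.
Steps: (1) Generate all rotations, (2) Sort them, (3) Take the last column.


Rotations (sorted):
  0: $aacecae -> last char: e
  1: aacecae$ -> last char: $
  2: acecae$a -> last char: a
  3: ae$aacec -> last char: c
  4: cae$aace -> last char: e
  5: cecae$aa -> last char: a
  6: e$aaceca -> last char: a
  7: ecae$aac -> last char: c


BWT = e$aceaac


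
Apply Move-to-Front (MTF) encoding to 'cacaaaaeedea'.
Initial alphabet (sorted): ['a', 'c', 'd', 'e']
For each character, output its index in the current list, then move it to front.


MTF encoding:
'c': index 1 in ['a', 'c', 'd', 'e'] -> ['c', 'a', 'd', 'e']
'a': index 1 in ['c', 'a', 'd', 'e'] -> ['a', 'c', 'd', 'e']
'c': index 1 in ['a', 'c', 'd', 'e'] -> ['c', 'a', 'd', 'e']
'a': index 1 in ['c', 'a', 'd', 'e'] -> ['a', 'c', 'd', 'e']
'a': index 0 in ['a', 'c', 'd', 'e'] -> ['a', 'c', 'd', 'e']
'a': index 0 in ['a', 'c', 'd', 'e'] -> ['a', 'c', 'd', 'e']
'a': index 0 in ['a', 'c', 'd', 'e'] -> ['a', 'c', 'd', 'e']
'e': index 3 in ['a', 'c', 'd', 'e'] -> ['e', 'a', 'c', 'd']
'e': index 0 in ['e', 'a', 'c', 'd'] -> ['e', 'a', 'c', 'd']
'd': index 3 in ['e', 'a', 'c', 'd'] -> ['d', 'e', 'a', 'c']
'e': index 1 in ['d', 'e', 'a', 'c'] -> ['e', 'd', 'a', 'c']
'a': index 2 in ['e', 'd', 'a', 'c'] -> ['a', 'e', 'd', 'c']


Output: [1, 1, 1, 1, 0, 0, 0, 3, 0, 3, 1, 2]


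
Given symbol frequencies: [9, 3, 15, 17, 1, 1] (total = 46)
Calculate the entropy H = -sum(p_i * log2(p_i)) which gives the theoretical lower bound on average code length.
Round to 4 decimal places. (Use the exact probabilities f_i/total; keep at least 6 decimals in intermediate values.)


Per-symbol terms -p_i * log2(p_i) with p_i = f_i/46:
  p = 9/46 = 0.195652: log2(p) = -2.353637, -p*log2(p) = 0.460494
  p = 3/46 = 0.065217: log2(p) = -3.938599, -p*log2(p) = 0.256865
  p = 15/46 = 0.326087: log2(p) = -1.616671, -p*log2(p) = 0.527175
  p = 17/46 = 0.369565: log2(p) = -1.436099, -p*log2(p) = 0.530732
  p = 1/46 = 0.021739: log2(p) = -5.523562, -p*log2(p) = 0.120077
  p = 1/46 = 0.021739: log2(p) = -5.523562, -p*log2(p) = 0.120077
H = 0.460494 + 0.256865 + 0.527175 + 0.530732 + 0.120077 + 0.120077 = 2.015420

H = 2.0154 bits/symbol


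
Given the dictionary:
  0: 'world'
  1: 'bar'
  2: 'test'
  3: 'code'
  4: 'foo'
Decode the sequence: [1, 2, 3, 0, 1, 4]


Look up each index in the dictionary:
  1 -> 'bar'
  2 -> 'test'
  3 -> 'code'
  0 -> 'world'
  1 -> 'bar'
  4 -> 'foo'

Decoded: "bar test code world bar foo"


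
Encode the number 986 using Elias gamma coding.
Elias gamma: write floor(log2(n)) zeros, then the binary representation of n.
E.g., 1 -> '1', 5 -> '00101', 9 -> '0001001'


num_bits = floor(log2(986)) + 1 = 10
leading_zeros = num_bits - 1 = 9
binary(986) = 1111011010

Elias gamma(986) = '000000000' + '1111011010' = 0000000001111011010 (19 bits)


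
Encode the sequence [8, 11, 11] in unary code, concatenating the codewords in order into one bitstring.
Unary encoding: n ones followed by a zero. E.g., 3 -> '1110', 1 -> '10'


Encode each number as n ones followed by a terminating 0:
  8 -> 111111110 (9 bits)
  11 -> 111111111110 (12 bits)
  11 -> 111111111110 (12 bits)
Total length = 9 + 12 + 12 = 33 bits.

Unary([8, 11, 11]) = 111111110111111111110111111111110 (33 bits)


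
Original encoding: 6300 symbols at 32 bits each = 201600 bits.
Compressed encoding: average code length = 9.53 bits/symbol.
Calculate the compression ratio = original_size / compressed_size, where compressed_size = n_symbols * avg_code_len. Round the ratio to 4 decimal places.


original_size = n_symbols * orig_bits = 6300 * 32 = 201600 bits
compressed_size = n_symbols * avg_code_len = 6300 * 9.53 = 60039.0 bits
ratio = original_size / compressed_size = 201600 / 60039.0 = 3.3578

Compression ratio = 3.3578


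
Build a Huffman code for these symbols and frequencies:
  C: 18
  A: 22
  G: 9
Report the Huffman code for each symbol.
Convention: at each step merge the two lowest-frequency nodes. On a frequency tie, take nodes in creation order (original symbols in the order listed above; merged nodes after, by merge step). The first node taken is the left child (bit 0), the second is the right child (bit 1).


Huffman tree construction:
Step 1: Merge G(9) + C(18) = 27
Step 2: Merge A(22) + (G+C)(27) = 49
Read each symbol's code off the tree from the root (left child = 0, right child = 1).

Codes:
  C: 11 (length 2)
  A: 0 (length 1)
  G: 10 (length 2)
Average code length: 76/49 = 1.5510 bits/symbol


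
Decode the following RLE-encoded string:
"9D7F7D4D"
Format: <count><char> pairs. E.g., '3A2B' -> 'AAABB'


Expanding each <count><char> pair:
  9D -> 'DDDDDDDDD'
  7F -> 'FFFFFFF'
  7D -> 'DDDDDDD'
  4D -> 'DDDD'

Decoded = DDDDDDDDDFFFFFFFDDDDDDDDDDD


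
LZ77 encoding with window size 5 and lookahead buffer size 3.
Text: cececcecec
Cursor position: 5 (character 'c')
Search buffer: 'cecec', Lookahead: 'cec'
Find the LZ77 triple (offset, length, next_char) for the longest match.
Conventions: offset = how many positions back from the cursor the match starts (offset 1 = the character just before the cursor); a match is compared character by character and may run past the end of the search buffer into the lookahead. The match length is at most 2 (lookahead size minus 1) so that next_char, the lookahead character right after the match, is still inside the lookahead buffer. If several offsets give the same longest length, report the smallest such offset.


Try each offset into the search buffer:
  offset=1 (pos 4, char 'c'): match length 1
  offset=2 (pos 3, char 'e'): match length 0
  offset=3 (pos 2, char 'c'): match length 2
  offset=4 (pos 1, char 'e'): match length 0
  offset=5 (pos 0, char 'c'): match length 2
Longest match has length 2, found at offsets 3, 5; take the smallest, offset 3.
next_char = character at position 5 + 2 = 7 -> 'c'

Best match: offset=3, length=2 (matching 'ce' starting at position 2)
LZ77 triple: (3, 2, 'c')


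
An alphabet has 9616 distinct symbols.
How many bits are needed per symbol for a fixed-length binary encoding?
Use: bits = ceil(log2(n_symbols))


log2(9616) = 13.2312
Bracket: 2^13 = 8192 < 9616 <= 2^14 = 16384
So ceil(log2(9616)) = 14

bits = ceil(log2(9616)) = ceil(13.2312) = 14 bits


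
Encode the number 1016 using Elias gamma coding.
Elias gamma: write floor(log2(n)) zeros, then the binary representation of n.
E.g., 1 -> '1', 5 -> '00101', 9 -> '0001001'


num_bits = floor(log2(1016)) + 1 = 10
leading_zeros = num_bits - 1 = 9
binary(1016) = 1111111000

Elias gamma(1016) = '000000000' + '1111111000' = 0000000001111111000 (19 bits)


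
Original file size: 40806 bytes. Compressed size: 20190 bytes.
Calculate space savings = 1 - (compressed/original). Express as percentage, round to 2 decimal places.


ratio = compressed/original = 20190/40806 = 0.49478
savings = 1 - ratio = 1 - 0.49478 = 0.50522
as a percentage: 0.50522 * 100 = 50.52%

Space savings = 1 - 20190/40806 = 50.52%


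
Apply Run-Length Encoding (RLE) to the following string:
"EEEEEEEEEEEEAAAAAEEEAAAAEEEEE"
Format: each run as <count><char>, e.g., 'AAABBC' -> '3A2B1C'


Scanning runs left to right:
  i=0: run of 'E' x 12 -> '12E'
  i=12: run of 'A' x 5 -> '5A'
  i=17: run of 'E' x 3 -> '3E'
  i=20: run of 'A' x 4 -> '4A'
  i=24: run of 'E' x 5 -> '5E'

RLE = 12E5A3E4A5E


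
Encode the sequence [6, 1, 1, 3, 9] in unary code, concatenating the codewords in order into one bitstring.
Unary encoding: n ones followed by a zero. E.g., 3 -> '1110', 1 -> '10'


Encode each number as n ones followed by a terminating 0:
  6 -> 1111110 (7 bits)
  1 -> 10 (2 bits)
  1 -> 10 (2 bits)
  3 -> 1110 (4 bits)
  9 -> 1111111110 (10 bits)
Total length = 7 + 2 + 2 + 4 + 10 = 25 bits.

Unary([6, 1, 1, 3, 9]) = 1111110101011101111111110 (25 bits)


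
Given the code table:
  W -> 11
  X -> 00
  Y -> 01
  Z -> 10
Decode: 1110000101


Decoding:
11 -> W
10 -> Z
00 -> X
01 -> Y
01 -> Y


Result: WZXYY


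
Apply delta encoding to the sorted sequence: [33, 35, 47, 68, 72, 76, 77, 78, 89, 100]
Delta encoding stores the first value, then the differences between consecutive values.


First value: 33
Deltas:
  35 - 33 = 2
  47 - 35 = 12
  68 - 47 = 21
  72 - 68 = 4
  76 - 72 = 4
  77 - 76 = 1
  78 - 77 = 1
  89 - 78 = 11
  100 - 89 = 11


Delta encoded: [33, 2, 12, 21, 4, 4, 1, 1, 11, 11]


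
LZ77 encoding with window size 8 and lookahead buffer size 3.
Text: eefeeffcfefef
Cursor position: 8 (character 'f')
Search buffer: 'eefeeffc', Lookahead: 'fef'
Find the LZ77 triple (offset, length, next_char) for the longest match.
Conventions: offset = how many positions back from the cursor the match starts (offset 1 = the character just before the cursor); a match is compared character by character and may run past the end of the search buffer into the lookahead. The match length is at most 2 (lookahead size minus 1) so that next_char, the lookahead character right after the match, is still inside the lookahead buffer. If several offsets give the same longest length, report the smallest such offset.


Try each offset into the search buffer:
  offset=1 (pos 7, char 'c'): match length 0
  offset=2 (pos 6, char 'f'): match length 1
  offset=3 (pos 5, char 'f'): match length 1
  offset=4 (pos 4, char 'e'): match length 0
  offset=5 (pos 3, char 'e'): match length 0
  offset=6 (pos 2, char 'f'): match length 2
  offset=7 (pos 1, char 'e'): match length 0
  offset=8 (pos 0, char 'e'): match length 0
Longest match has length 2 at offset 6.
next_char = character at position 8 + 2 = 10 -> 'f'

Best match: offset=6, length=2 (matching 'fe' starting at position 2)
LZ77 triple: (6, 2, 'f')


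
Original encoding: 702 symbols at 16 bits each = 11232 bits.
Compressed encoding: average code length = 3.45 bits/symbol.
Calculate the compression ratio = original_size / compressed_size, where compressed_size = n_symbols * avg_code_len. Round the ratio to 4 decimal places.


original_size = n_symbols * orig_bits = 702 * 16 = 11232 bits
compressed_size = n_symbols * avg_code_len = 702 * 3.45 = 2421.9 bits
ratio = original_size / compressed_size = 11232 / 2421.9 = 4.6377

Compression ratio = 4.6377


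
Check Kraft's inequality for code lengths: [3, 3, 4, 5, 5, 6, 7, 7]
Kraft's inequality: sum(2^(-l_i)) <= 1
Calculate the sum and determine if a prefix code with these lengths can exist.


Sum = 2^(-3) + 2^(-3) + 2^(-4) + 2^(-5) + 2^(-5) + 2^(-6) + 2^(-7) + 2^(-7)
    = 0.125 + 0.125 + 0.0625 + 0.03125 + 0.03125 + 0.015625 + 0.0078125 + 0.0078125
    = 52/128 = 0.40625
Since 0.40625 <= 1, Kraft's inequality IS satisfied.
A prefix code with these lengths CAN exist.

Kraft sum = 0.40625. Satisfied.
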